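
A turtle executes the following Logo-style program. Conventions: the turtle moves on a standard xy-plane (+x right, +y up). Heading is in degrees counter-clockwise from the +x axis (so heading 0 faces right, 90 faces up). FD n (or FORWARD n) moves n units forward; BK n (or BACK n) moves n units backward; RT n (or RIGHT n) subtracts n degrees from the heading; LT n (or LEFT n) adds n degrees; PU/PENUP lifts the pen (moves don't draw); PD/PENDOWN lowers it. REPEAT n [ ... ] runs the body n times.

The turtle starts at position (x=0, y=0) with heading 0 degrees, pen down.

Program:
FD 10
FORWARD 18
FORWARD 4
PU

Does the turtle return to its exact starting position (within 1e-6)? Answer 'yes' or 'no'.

Answer: no

Derivation:
Executing turtle program step by step:
Start: pos=(0,0), heading=0, pen down
FD 10: (0,0) -> (10,0) [heading=0, draw]
FD 18: (10,0) -> (28,0) [heading=0, draw]
FD 4: (28,0) -> (32,0) [heading=0, draw]
PU: pen up
Final: pos=(32,0), heading=0, 3 segment(s) drawn

Start position: (0, 0)
Final position: (32, 0)
Distance = 32; >= 1e-6 -> NOT closed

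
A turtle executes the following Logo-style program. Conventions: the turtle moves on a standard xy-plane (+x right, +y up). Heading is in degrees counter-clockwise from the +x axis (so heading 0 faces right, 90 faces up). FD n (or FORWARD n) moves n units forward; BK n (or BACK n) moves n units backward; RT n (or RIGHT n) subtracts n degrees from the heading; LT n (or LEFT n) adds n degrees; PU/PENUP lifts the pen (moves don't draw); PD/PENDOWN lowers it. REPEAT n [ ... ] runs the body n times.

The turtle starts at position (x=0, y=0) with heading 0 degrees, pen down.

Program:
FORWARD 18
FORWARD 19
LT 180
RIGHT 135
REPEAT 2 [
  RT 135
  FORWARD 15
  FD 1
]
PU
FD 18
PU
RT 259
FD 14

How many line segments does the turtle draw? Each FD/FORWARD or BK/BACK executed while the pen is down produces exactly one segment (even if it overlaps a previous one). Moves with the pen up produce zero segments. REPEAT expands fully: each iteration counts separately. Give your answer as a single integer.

Executing turtle program step by step:
Start: pos=(0,0), heading=0, pen down
FD 18: (0,0) -> (18,0) [heading=0, draw]
FD 19: (18,0) -> (37,0) [heading=0, draw]
LT 180: heading 0 -> 180
RT 135: heading 180 -> 45
REPEAT 2 [
  -- iteration 1/2 --
  RT 135: heading 45 -> 270
  FD 15: (37,0) -> (37,-15) [heading=270, draw]
  FD 1: (37,-15) -> (37,-16) [heading=270, draw]
  -- iteration 2/2 --
  RT 135: heading 270 -> 135
  FD 15: (37,-16) -> (26.393,-5.393) [heading=135, draw]
  FD 1: (26.393,-5.393) -> (25.686,-4.686) [heading=135, draw]
]
PU: pen up
FD 18: (25.686,-4.686) -> (12.958,8.042) [heading=135, move]
PU: pen up
RT 259: heading 135 -> 236
FD 14: (12.958,8.042) -> (5.13,-3.565) [heading=236, move]
Final: pos=(5.13,-3.565), heading=236, 6 segment(s) drawn
Segments drawn: 6

Answer: 6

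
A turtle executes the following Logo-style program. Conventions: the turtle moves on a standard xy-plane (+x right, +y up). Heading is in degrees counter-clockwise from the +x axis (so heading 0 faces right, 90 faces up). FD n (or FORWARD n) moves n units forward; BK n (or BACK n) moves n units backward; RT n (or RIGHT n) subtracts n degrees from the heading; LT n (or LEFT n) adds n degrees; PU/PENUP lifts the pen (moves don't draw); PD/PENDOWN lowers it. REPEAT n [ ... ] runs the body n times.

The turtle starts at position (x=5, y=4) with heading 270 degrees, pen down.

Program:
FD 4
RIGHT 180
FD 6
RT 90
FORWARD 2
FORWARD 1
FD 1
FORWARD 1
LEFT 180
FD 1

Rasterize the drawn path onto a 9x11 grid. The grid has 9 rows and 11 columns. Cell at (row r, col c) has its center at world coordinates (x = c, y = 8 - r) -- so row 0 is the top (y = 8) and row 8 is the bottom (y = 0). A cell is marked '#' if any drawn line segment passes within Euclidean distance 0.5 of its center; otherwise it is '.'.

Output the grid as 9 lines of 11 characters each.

Segment 0: (5,4) -> (5,0)
Segment 1: (5,0) -> (5,6)
Segment 2: (5,6) -> (7,6)
Segment 3: (7,6) -> (8,6)
Segment 4: (8,6) -> (9,6)
Segment 5: (9,6) -> (10,6)
Segment 6: (10,6) -> (9,6)

Answer: ...........
...........
.....######
.....#.....
.....#.....
.....#.....
.....#.....
.....#.....
.....#.....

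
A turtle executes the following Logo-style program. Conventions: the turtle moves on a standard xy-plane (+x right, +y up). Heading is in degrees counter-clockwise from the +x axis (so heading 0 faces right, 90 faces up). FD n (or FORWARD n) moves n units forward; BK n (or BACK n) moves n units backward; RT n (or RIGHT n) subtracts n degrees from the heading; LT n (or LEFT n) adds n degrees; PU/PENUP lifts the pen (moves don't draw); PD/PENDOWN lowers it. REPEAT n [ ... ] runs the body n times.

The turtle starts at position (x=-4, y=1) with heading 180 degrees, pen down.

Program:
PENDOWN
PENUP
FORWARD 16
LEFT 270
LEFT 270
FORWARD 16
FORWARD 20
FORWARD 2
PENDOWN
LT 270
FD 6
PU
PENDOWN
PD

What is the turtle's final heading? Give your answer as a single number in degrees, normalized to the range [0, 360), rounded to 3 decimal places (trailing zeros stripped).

Executing turtle program step by step:
Start: pos=(-4,1), heading=180, pen down
PD: pen down
PU: pen up
FD 16: (-4,1) -> (-20,1) [heading=180, move]
LT 270: heading 180 -> 90
LT 270: heading 90 -> 0
FD 16: (-20,1) -> (-4,1) [heading=0, move]
FD 20: (-4,1) -> (16,1) [heading=0, move]
FD 2: (16,1) -> (18,1) [heading=0, move]
PD: pen down
LT 270: heading 0 -> 270
FD 6: (18,1) -> (18,-5) [heading=270, draw]
PU: pen up
PD: pen down
PD: pen down
Final: pos=(18,-5), heading=270, 1 segment(s) drawn

Answer: 270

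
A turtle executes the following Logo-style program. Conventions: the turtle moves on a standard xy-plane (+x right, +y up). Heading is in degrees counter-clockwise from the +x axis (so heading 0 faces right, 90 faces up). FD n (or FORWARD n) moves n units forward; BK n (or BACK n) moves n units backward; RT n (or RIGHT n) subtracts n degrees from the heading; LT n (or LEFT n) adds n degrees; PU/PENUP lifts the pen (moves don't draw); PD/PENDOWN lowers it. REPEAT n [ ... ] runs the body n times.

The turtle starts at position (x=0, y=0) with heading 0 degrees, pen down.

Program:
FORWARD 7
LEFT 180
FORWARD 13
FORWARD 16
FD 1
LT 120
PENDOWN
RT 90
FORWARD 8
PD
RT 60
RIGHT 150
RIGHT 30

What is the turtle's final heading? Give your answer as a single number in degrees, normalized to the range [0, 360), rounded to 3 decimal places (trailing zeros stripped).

Answer: 330

Derivation:
Executing turtle program step by step:
Start: pos=(0,0), heading=0, pen down
FD 7: (0,0) -> (7,0) [heading=0, draw]
LT 180: heading 0 -> 180
FD 13: (7,0) -> (-6,0) [heading=180, draw]
FD 16: (-6,0) -> (-22,0) [heading=180, draw]
FD 1: (-22,0) -> (-23,0) [heading=180, draw]
LT 120: heading 180 -> 300
PD: pen down
RT 90: heading 300 -> 210
FD 8: (-23,0) -> (-29.928,-4) [heading=210, draw]
PD: pen down
RT 60: heading 210 -> 150
RT 150: heading 150 -> 0
RT 30: heading 0 -> 330
Final: pos=(-29.928,-4), heading=330, 5 segment(s) drawn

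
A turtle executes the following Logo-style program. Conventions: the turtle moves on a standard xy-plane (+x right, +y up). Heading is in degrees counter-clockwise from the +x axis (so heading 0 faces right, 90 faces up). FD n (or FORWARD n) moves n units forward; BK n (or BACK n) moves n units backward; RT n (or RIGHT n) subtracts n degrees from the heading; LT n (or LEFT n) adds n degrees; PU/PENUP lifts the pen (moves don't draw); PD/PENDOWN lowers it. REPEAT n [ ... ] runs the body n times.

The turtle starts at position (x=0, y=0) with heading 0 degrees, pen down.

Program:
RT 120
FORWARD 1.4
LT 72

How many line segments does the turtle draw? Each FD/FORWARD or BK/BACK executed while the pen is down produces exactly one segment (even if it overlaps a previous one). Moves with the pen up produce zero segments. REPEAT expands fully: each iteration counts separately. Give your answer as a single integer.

Executing turtle program step by step:
Start: pos=(0,0), heading=0, pen down
RT 120: heading 0 -> 240
FD 1.4: (0,0) -> (-0.7,-1.212) [heading=240, draw]
LT 72: heading 240 -> 312
Final: pos=(-0.7,-1.212), heading=312, 1 segment(s) drawn
Segments drawn: 1

Answer: 1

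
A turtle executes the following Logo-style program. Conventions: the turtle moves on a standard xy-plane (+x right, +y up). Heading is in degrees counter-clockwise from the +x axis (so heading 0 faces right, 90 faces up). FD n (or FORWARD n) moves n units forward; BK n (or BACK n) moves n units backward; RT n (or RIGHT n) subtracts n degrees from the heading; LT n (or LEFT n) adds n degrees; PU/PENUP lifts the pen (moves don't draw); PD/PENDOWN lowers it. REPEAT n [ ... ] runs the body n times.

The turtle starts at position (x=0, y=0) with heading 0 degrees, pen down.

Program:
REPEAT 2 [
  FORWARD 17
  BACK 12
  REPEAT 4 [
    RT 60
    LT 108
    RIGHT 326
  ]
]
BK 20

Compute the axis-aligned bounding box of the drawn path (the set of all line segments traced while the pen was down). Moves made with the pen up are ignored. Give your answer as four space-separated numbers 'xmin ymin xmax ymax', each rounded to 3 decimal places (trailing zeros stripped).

Executing turtle program step by step:
Start: pos=(0,0), heading=0, pen down
REPEAT 2 [
  -- iteration 1/2 --
  FD 17: (0,0) -> (17,0) [heading=0, draw]
  BK 12: (17,0) -> (5,0) [heading=0, draw]
  REPEAT 4 [
    -- iteration 1/4 --
    RT 60: heading 0 -> 300
    LT 108: heading 300 -> 48
    RT 326: heading 48 -> 82
    -- iteration 2/4 --
    RT 60: heading 82 -> 22
    LT 108: heading 22 -> 130
    RT 326: heading 130 -> 164
    -- iteration 3/4 --
    RT 60: heading 164 -> 104
    LT 108: heading 104 -> 212
    RT 326: heading 212 -> 246
    -- iteration 4/4 --
    RT 60: heading 246 -> 186
    LT 108: heading 186 -> 294
    RT 326: heading 294 -> 328
  ]
  -- iteration 2/2 --
  FD 17: (5,0) -> (19.417,-9.009) [heading=328, draw]
  BK 12: (19.417,-9.009) -> (9.24,-2.65) [heading=328, draw]
  REPEAT 4 [
    -- iteration 1/4 --
    RT 60: heading 328 -> 268
    LT 108: heading 268 -> 16
    RT 326: heading 16 -> 50
    -- iteration 2/4 --
    RT 60: heading 50 -> 350
    LT 108: heading 350 -> 98
    RT 326: heading 98 -> 132
    -- iteration 3/4 --
    RT 60: heading 132 -> 72
    LT 108: heading 72 -> 180
    RT 326: heading 180 -> 214
    -- iteration 4/4 --
    RT 60: heading 214 -> 154
    LT 108: heading 154 -> 262
    RT 326: heading 262 -> 296
  ]
]
BK 20: (9.24,-2.65) -> (0.473,15.326) [heading=296, draw]
Final: pos=(0.473,15.326), heading=296, 5 segment(s) drawn

Segment endpoints: x in {0, 0.473, 5, 9.24, 17, 19.417}, y in {-9.009, -2.65, 0, 15.326}
xmin=0, ymin=-9.009, xmax=19.417, ymax=15.326

Answer: 0 -9.009 19.417 15.326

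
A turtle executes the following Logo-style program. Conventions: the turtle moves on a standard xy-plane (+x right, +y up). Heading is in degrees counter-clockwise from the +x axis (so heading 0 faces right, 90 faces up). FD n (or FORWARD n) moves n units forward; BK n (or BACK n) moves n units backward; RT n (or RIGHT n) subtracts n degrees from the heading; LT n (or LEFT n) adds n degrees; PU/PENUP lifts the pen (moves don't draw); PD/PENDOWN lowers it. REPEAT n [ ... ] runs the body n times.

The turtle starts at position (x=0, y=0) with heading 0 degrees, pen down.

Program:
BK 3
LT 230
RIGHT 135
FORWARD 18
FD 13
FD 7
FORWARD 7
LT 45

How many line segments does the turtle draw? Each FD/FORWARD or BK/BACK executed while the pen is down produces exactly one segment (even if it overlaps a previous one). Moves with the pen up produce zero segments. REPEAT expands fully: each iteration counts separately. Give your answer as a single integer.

Answer: 5

Derivation:
Executing turtle program step by step:
Start: pos=(0,0), heading=0, pen down
BK 3: (0,0) -> (-3,0) [heading=0, draw]
LT 230: heading 0 -> 230
RT 135: heading 230 -> 95
FD 18: (-3,0) -> (-4.569,17.932) [heading=95, draw]
FD 13: (-4.569,17.932) -> (-5.702,30.882) [heading=95, draw]
FD 7: (-5.702,30.882) -> (-6.312,37.855) [heading=95, draw]
FD 7: (-6.312,37.855) -> (-6.922,44.829) [heading=95, draw]
LT 45: heading 95 -> 140
Final: pos=(-6.922,44.829), heading=140, 5 segment(s) drawn
Segments drawn: 5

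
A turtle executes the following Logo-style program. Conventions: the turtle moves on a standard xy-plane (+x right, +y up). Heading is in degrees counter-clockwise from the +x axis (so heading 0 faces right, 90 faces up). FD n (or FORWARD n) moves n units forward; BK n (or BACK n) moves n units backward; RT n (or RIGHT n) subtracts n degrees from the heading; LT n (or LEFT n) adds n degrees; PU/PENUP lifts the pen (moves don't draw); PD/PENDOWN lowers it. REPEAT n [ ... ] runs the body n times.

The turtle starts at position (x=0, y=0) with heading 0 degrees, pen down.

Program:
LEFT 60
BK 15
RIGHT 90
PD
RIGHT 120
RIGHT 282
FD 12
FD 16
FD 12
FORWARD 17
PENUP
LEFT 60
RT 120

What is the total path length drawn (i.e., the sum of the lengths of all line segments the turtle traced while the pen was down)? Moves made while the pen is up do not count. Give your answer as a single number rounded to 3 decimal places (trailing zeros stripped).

Answer: 72

Derivation:
Executing turtle program step by step:
Start: pos=(0,0), heading=0, pen down
LT 60: heading 0 -> 60
BK 15: (0,0) -> (-7.5,-12.99) [heading=60, draw]
RT 90: heading 60 -> 330
PD: pen down
RT 120: heading 330 -> 210
RT 282: heading 210 -> 288
FD 12: (-7.5,-12.99) -> (-3.792,-24.403) [heading=288, draw]
FD 16: (-3.792,-24.403) -> (1.152,-39.62) [heading=288, draw]
FD 12: (1.152,-39.62) -> (4.861,-51.033) [heading=288, draw]
FD 17: (4.861,-51.033) -> (10.114,-67.201) [heading=288, draw]
PU: pen up
LT 60: heading 288 -> 348
RT 120: heading 348 -> 228
Final: pos=(10.114,-67.201), heading=228, 5 segment(s) drawn

Segment lengths:
  seg 1: (0,0) -> (-7.5,-12.99), length = 15
  seg 2: (-7.5,-12.99) -> (-3.792,-24.403), length = 12
  seg 3: (-3.792,-24.403) -> (1.152,-39.62), length = 16
  seg 4: (1.152,-39.62) -> (4.861,-51.033), length = 12
  seg 5: (4.861,-51.033) -> (10.114,-67.201), length = 17
Total = 72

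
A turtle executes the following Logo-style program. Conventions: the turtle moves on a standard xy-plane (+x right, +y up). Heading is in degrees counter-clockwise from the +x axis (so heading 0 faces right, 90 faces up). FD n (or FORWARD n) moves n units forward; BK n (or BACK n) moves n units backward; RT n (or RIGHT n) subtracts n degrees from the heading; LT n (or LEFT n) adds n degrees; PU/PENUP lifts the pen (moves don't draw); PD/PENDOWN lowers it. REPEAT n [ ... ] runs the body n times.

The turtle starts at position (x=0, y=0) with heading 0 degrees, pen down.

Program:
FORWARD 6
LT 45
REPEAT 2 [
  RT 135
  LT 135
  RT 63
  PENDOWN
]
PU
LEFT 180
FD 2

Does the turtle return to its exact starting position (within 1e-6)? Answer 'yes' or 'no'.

Executing turtle program step by step:
Start: pos=(0,0), heading=0, pen down
FD 6: (0,0) -> (6,0) [heading=0, draw]
LT 45: heading 0 -> 45
REPEAT 2 [
  -- iteration 1/2 --
  RT 135: heading 45 -> 270
  LT 135: heading 270 -> 45
  RT 63: heading 45 -> 342
  PD: pen down
  -- iteration 2/2 --
  RT 135: heading 342 -> 207
  LT 135: heading 207 -> 342
  RT 63: heading 342 -> 279
  PD: pen down
]
PU: pen up
LT 180: heading 279 -> 99
FD 2: (6,0) -> (5.687,1.975) [heading=99, move]
Final: pos=(5.687,1.975), heading=99, 1 segment(s) drawn

Start position: (0, 0)
Final position: (5.687, 1.975)
Distance = 6.02; >= 1e-6 -> NOT closed

Answer: no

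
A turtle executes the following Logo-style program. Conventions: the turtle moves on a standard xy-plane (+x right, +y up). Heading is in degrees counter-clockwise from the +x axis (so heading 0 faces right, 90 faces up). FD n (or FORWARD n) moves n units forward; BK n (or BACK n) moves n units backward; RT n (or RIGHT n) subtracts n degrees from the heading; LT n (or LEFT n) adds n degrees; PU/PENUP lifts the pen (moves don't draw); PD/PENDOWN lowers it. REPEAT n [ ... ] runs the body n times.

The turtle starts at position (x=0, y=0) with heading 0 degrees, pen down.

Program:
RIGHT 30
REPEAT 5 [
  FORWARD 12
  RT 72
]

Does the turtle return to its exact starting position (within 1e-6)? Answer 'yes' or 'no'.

Executing turtle program step by step:
Start: pos=(0,0), heading=0, pen down
RT 30: heading 0 -> 330
REPEAT 5 [
  -- iteration 1/5 --
  FD 12: (0,0) -> (10.392,-6) [heading=330, draw]
  RT 72: heading 330 -> 258
  -- iteration 2/5 --
  FD 12: (10.392,-6) -> (7.897,-17.738) [heading=258, draw]
  RT 72: heading 258 -> 186
  -- iteration 3/5 --
  FD 12: (7.897,-17.738) -> (-4.037,-18.992) [heading=186, draw]
  RT 72: heading 186 -> 114
  -- iteration 4/5 --
  FD 12: (-4.037,-18.992) -> (-8.918,-8.03) [heading=114, draw]
  RT 72: heading 114 -> 42
  -- iteration 5/5 --
  FD 12: (-8.918,-8.03) -> (0,0) [heading=42, draw]
  RT 72: heading 42 -> 330
]
Final: pos=(0,0), heading=330, 5 segment(s) drawn

Start position: (0, 0)
Final position: (0, 0)
Distance = 0; < 1e-6 -> CLOSED

Answer: yes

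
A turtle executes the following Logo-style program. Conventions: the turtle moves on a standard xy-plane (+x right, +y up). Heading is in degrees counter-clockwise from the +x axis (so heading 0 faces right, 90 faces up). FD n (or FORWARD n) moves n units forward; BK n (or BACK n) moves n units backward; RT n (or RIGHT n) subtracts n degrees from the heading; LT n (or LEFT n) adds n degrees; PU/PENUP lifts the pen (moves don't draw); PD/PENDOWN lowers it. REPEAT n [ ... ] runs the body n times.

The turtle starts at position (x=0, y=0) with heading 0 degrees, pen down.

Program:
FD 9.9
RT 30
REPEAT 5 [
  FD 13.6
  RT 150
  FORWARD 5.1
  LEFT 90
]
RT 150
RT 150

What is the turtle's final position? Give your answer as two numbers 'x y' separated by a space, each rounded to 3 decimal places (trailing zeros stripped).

Executing turtle program step by step:
Start: pos=(0,0), heading=0, pen down
FD 9.9: (0,0) -> (9.9,0) [heading=0, draw]
RT 30: heading 0 -> 330
REPEAT 5 [
  -- iteration 1/5 --
  FD 13.6: (9.9,0) -> (21.678,-6.8) [heading=330, draw]
  RT 150: heading 330 -> 180
  FD 5.1: (21.678,-6.8) -> (16.578,-6.8) [heading=180, draw]
  LT 90: heading 180 -> 270
  -- iteration 2/5 --
  FD 13.6: (16.578,-6.8) -> (16.578,-20.4) [heading=270, draw]
  RT 150: heading 270 -> 120
  FD 5.1: (16.578,-20.4) -> (14.028,-15.983) [heading=120, draw]
  LT 90: heading 120 -> 210
  -- iteration 3/5 --
  FD 13.6: (14.028,-15.983) -> (2.25,-22.783) [heading=210, draw]
  RT 150: heading 210 -> 60
  FD 5.1: (2.25,-22.783) -> (4.8,-18.367) [heading=60, draw]
  LT 90: heading 60 -> 150
  -- iteration 4/5 --
  FD 13.6: (4.8,-18.367) -> (-6.978,-11.567) [heading=150, draw]
  RT 150: heading 150 -> 0
  FD 5.1: (-6.978,-11.567) -> (-1.878,-11.567) [heading=0, draw]
  LT 90: heading 0 -> 90
  -- iteration 5/5 --
  FD 13.6: (-1.878,-11.567) -> (-1.878,2.033) [heading=90, draw]
  RT 150: heading 90 -> 300
  FD 5.1: (-1.878,2.033) -> (0.672,-2.383) [heading=300, draw]
  LT 90: heading 300 -> 30
]
RT 150: heading 30 -> 240
RT 150: heading 240 -> 90
Final: pos=(0.672,-2.383), heading=90, 11 segment(s) drawn

Answer: 0.672 -2.383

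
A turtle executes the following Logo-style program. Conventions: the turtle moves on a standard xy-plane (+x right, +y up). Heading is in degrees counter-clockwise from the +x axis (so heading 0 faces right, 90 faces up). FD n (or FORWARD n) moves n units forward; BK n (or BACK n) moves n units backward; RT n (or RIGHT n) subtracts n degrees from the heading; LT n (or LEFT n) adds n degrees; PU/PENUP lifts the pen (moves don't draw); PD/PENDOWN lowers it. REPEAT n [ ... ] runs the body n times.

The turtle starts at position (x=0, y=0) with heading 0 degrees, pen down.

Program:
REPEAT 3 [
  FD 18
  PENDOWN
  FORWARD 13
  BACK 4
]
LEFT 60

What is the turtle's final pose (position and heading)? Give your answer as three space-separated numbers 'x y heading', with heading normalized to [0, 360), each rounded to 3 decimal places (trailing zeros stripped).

Answer: 81 0 60

Derivation:
Executing turtle program step by step:
Start: pos=(0,0), heading=0, pen down
REPEAT 3 [
  -- iteration 1/3 --
  FD 18: (0,0) -> (18,0) [heading=0, draw]
  PD: pen down
  FD 13: (18,0) -> (31,0) [heading=0, draw]
  BK 4: (31,0) -> (27,0) [heading=0, draw]
  -- iteration 2/3 --
  FD 18: (27,0) -> (45,0) [heading=0, draw]
  PD: pen down
  FD 13: (45,0) -> (58,0) [heading=0, draw]
  BK 4: (58,0) -> (54,0) [heading=0, draw]
  -- iteration 3/3 --
  FD 18: (54,0) -> (72,0) [heading=0, draw]
  PD: pen down
  FD 13: (72,0) -> (85,0) [heading=0, draw]
  BK 4: (85,0) -> (81,0) [heading=0, draw]
]
LT 60: heading 0 -> 60
Final: pos=(81,0), heading=60, 9 segment(s) drawn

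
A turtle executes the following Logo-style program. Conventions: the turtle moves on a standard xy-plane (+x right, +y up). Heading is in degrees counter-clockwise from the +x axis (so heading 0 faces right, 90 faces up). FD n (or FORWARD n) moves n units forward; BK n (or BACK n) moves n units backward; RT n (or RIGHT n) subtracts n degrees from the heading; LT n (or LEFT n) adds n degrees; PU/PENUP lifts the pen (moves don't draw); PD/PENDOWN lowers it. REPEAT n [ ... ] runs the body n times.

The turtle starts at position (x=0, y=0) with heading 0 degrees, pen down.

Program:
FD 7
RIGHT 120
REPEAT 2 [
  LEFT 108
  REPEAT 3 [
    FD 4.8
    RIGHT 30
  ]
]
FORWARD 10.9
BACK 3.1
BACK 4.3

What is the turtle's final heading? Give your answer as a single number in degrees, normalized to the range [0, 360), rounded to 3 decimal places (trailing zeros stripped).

Executing turtle program step by step:
Start: pos=(0,0), heading=0, pen down
FD 7: (0,0) -> (7,0) [heading=0, draw]
RT 120: heading 0 -> 240
REPEAT 2 [
  -- iteration 1/2 --
  LT 108: heading 240 -> 348
  REPEAT 3 [
    -- iteration 1/3 --
    FD 4.8: (7,0) -> (11.695,-0.998) [heading=348, draw]
    RT 30: heading 348 -> 318
    -- iteration 2/3 --
    FD 4.8: (11.695,-0.998) -> (15.262,-4.21) [heading=318, draw]
    RT 30: heading 318 -> 288
    -- iteration 3/3 --
    FD 4.8: (15.262,-4.21) -> (16.745,-8.775) [heading=288, draw]
    RT 30: heading 288 -> 258
  ]
  -- iteration 2/2 --
  LT 108: heading 258 -> 6
  REPEAT 3 [
    -- iteration 1/3 --
    FD 4.8: (16.745,-8.775) -> (21.519,-8.273) [heading=6, draw]
    RT 30: heading 6 -> 336
    -- iteration 2/3 --
    FD 4.8: (21.519,-8.273) -> (25.904,-10.225) [heading=336, draw]
    RT 30: heading 336 -> 306
    -- iteration 3/3 --
    FD 4.8: (25.904,-10.225) -> (28.726,-14.109) [heading=306, draw]
    RT 30: heading 306 -> 276
  ]
]
FD 10.9: (28.726,-14.109) -> (29.865,-24.949) [heading=276, draw]
BK 3.1: (29.865,-24.949) -> (29.541,-21.866) [heading=276, draw]
BK 4.3: (29.541,-21.866) -> (29.091,-17.59) [heading=276, draw]
Final: pos=(29.091,-17.59), heading=276, 10 segment(s) drawn

Answer: 276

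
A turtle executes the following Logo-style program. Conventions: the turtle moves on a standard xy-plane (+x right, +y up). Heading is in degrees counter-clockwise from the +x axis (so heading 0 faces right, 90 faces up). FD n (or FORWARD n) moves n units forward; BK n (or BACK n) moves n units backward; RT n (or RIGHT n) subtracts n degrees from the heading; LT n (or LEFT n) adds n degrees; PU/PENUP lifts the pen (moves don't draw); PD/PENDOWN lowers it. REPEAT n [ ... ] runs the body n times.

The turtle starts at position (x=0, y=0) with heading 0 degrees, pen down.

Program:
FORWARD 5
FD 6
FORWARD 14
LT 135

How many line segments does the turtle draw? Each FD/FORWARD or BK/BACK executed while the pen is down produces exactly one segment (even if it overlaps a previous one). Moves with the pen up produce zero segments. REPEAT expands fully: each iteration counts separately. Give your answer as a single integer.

Executing turtle program step by step:
Start: pos=(0,0), heading=0, pen down
FD 5: (0,0) -> (5,0) [heading=0, draw]
FD 6: (5,0) -> (11,0) [heading=0, draw]
FD 14: (11,0) -> (25,0) [heading=0, draw]
LT 135: heading 0 -> 135
Final: pos=(25,0), heading=135, 3 segment(s) drawn
Segments drawn: 3

Answer: 3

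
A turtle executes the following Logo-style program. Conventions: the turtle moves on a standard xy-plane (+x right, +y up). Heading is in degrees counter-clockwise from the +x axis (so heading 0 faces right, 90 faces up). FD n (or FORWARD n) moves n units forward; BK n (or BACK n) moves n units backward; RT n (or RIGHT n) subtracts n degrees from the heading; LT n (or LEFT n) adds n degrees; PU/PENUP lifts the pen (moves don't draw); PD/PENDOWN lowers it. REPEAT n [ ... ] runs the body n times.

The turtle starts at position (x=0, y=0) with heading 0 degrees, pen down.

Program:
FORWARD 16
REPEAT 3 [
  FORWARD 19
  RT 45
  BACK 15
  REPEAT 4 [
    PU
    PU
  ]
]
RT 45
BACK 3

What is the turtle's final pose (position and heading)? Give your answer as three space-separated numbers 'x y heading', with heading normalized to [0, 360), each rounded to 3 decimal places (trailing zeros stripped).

Answer: 51.435 3.778 180

Derivation:
Executing turtle program step by step:
Start: pos=(0,0), heading=0, pen down
FD 16: (0,0) -> (16,0) [heading=0, draw]
REPEAT 3 [
  -- iteration 1/3 --
  FD 19: (16,0) -> (35,0) [heading=0, draw]
  RT 45: heading 0 -> 315
  BK 15: (35,0) -> (24.393,10.607) [heading=315, draw]
  REPEAT 4 [
    -- iteration 1/4 --
    PU: pen up
    PU: pen up
    -- iteration 2/4 --
    PU: pen up
    PU: pen up
    -- iteration 3/4 --
    PU: pen up
    PU: pen up
    -- iteration 4/4 --
    PU: pen up
    PU: pen up
  ]
  -- iteration 2/3 --
  FD 19: (24.393,10.607) -> (37.828,-2.828) [heading=315, move]
  RT 45: heading 315 -> 270
  BK 15: (37.828,-2.828) -> (37.828,12.172) [heading=270, move]
  REPEAT 4 [
    -- iteration 1/4 --
    PU: pen up
    PU: pen up
    -- iteration 2/4 --
    PU: pen up
    PU: pen up
    -- iteration 3/4 --
    PU: pen up
    PU: pen up
    -- iteration 4/4 --
    PU: pen up
    PU: pen up
  ]
  -- iteration 3/3 --
  FD 19: (37.828,12.172) -> (37.828,-6.828) [heading=270, move]
  RT 45: heading 270 -> 225
  BK 15: (37.828,-6.828) -> (48.435,3.778) [heading=225, move]
  REPEAT 4 [
    -- iteration 1/4 --
    PU: pen up
    PU: pen up
    -- iteration 2/4 --
    PU: pen up
    PU: pen up
    -- iteration 3/4 --
    PU: pen up
    PU: pen up
    -- iteration 4/4 --
    PU: pen up
    PU: pen up
  ]
]
RT 45: heading 225 -> 180
BK 3: (48.435,3.778) -> (51.435,3.778) [heading=180, move]
Final: pos=(51.435,3.778), heading=180, 3 segment(s) drawn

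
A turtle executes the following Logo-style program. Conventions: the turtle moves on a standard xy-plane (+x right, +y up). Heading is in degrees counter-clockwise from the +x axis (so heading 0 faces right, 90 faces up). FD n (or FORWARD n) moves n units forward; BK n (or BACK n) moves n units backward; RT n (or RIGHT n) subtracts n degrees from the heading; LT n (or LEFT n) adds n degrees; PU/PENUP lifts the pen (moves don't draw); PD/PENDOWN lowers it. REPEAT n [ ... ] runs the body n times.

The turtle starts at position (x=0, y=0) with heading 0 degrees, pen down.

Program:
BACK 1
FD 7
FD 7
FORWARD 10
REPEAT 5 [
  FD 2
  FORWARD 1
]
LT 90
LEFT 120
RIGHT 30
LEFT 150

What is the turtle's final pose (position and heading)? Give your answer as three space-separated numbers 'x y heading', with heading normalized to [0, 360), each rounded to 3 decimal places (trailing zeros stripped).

Answer: 38 0 330

Derivation:
Executing turtle program step by step:
Start: pos=(0,0), heading=0, pen down
BK 1: (0,0) -> (-1,0) [heading=0, draw]
FD 7: (-1,0) -> (6,0) [heading=0, draw]
FD 7: (6,0) -> (13,0) [heading=0, draw]
FD 10: (13,0) -> (23,0) [heading=0, draw]
REPEAT 5 [
  -- iteration 1/5 --
  FD 2: (23,0) -> (25,0) [heading=0, draw]
  FD 1: (25,0) -> (26,0) [heading=0, draw]
  -- iteration 2/5 --
  FD 2: (26,0) -> (28,0) [heading=0, draw]
  FD 1: (28,0) -> (29,0) [heading=0, draw]
  -- iteration 3/5 --
  FD 2: (29,0) -> (31,0) [heading=0, draw]
  FD 1: (31,0) -> (32,0) [heading=0, draw]
  -- iteration 4/5 --
  FD 2: (32,0) -> (34,0) [heading=0, draw]
  FD 1: (34,0) -> (35,0) [heading=0, draw]
  -- iteration 5/5 --
  FD 2: (35,0) -> (37,0) [heading=0, draw]
  FD 1: (37,0) -> (38,0) [heading=0, draw]
]
LT 90: heading 0 -> 90
LT 120: heading 90 -> 210
RT 30: heading 210 -> 180
LT 150: heading 180 -> 330
Final: pos=(38,0), heading=330, 14 segment(s) drawn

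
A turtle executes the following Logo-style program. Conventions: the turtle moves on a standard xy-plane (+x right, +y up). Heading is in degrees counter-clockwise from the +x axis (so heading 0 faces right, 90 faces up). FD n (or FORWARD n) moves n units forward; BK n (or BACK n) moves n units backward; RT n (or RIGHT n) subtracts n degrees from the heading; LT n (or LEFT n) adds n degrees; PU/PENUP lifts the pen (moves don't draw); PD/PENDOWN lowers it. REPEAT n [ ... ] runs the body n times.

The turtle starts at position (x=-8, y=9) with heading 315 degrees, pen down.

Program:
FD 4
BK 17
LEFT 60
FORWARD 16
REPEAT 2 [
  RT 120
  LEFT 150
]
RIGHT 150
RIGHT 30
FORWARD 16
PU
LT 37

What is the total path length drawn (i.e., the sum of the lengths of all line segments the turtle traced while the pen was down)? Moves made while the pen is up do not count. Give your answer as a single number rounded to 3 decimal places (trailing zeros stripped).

Executing turtle program step by step:
Start: pos=(-8,9), heading=315, pen down
FD 4: (-8,9) -> (-5.172,6.172) [heading=315, draw]
BK 17: (-5.172,6.172) -> (-17.192,18.192) [heading=315, draw]
LT 60: heading 315 -> 15
FD 16: (-17.192,18.192) -> (-1.738,22.333) [heading=15, draw]
REPEAT 2 [
  -- iteration 1/2 --
  RT 120: heading 15 -> 255
  LT 150: heading 255 -> 45
  -- iteration 2/2 --
  RT 120: heading 45 -> 285
  LT 150: heading 285 -> 75
]
RT 150: heading 75 -> 285
RT 30: heading 285 -> 255
FD 16: (-1.738,22.333) -> (-5.879,6.879) [heading=255, draw]
PU: pen up
LT 37: heading 255 -> 292
Final: pos=(-5.879,6.879), heading=292, 4 segment(s) drawn

Segment lengths:
  seg 1: (-8,9) -> (-5.172,6.172), length = 4
  seg 2: (-5.172,6.172) -> (-17.192,18.192), length = 17
  seg 3: (-17.192,18.192) -> (-1.738,22.333), length = 16
  seg 4: (-1.738,22.333) -> (-5.879,6.879), length = 16
Total = 53

Answer: 53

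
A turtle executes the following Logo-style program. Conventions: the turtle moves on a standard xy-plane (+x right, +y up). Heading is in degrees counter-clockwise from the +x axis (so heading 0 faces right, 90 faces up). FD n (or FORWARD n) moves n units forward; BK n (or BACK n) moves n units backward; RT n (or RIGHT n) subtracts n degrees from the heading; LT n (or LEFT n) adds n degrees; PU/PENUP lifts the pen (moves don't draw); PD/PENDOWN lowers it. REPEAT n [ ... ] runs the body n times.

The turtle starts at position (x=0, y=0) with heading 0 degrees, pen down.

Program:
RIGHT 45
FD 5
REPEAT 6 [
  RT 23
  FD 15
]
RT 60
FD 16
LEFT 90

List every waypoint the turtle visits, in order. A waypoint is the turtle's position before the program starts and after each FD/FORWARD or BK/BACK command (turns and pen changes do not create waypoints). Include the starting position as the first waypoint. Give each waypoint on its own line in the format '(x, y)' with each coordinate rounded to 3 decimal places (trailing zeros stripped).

Executing turtle program step by step:
Start: pos=(0,0), heading=0, pen down
RT 45: heading 0 -> 315
FD 5: (0,0) -> (3.536,-3.536) [heading=315, draw]
REPEAT 6 [
  -- iteration 1/6 --
  RT 23: heading 315 -> 292
  FD 15: (3.536,-3.536) -> (9.155,-17.443) [heading=292, draw]
  -- iteration 2/6 --
  RT 23: heading 292 -> 269
  FD 15: (9.155,-17.443) -> (8.893,-32.441) [heading=269, draw]
  -- iteration 3/6 --
  RT 23: heading 269 -> 246
  FD 15: (8.893,-32.441) -> (2.792,-46.144) [heading=246, draw]
  -- iteration 4/6 --
  RT 23: heading 246 -> 223
  FD 15: (2.792,-46.144) -> (-8.179,-56.374) [heading=223, draw]
  -- iteration 5/6 --
  RT 23: heading 223 -> 200
  FD 15: (-8.179,-56.374) -> (-22.274,-61.504) [heading=200, draw]
  -- iteration 6/6 --
  RT 23: heading 200 -> 177
  FD 15: (-22.274,-61.504) -> (-37.253,-60.719) [heading=177, draw]
]
RT 60: heading 177 -> 117
FD 16: (-37.253,-60.719) -> (-44.517,-46.463) [heading=117, draw]
LT 90: heading 117 -> 207
Final: pos=(-44.517,-46.463), heading=207, 8 segment(s) drawn
Waypoints (9 total):
(0, 0)
(3.536, -3.536)
(9.155, -17.443)
(8.893, -32.441)
(2.792, -46.144)
(-8.179, -56.374)
(-22.274, -61.504)
(-37.253, -60.719)
(-44.517, -46.463)

Answer: (0, 0)
(3.536, -3.536)
(9.155, -17.443)
(8.893, -32.441)
(2.792, -46.144)
(-8.179, -56.374)
(-22.274, -61.504)
(-37.253, -60.719)
(-44.517, -46.463)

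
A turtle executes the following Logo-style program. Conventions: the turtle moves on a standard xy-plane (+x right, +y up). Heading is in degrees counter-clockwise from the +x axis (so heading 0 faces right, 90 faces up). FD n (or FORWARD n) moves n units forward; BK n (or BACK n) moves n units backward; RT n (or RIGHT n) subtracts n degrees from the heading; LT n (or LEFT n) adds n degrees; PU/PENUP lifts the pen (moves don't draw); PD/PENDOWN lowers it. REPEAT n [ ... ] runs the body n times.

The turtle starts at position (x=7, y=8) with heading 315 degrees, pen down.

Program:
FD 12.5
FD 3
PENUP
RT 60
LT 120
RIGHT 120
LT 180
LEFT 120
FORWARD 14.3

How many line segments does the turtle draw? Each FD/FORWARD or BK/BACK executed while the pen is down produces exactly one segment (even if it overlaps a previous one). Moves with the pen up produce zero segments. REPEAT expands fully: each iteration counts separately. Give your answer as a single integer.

Executing turtle program step by step:
Start: pos=(7,8), heading=315, pen down
FD 12.5: (7,8) -> (15.839,-0.839) [heading=315, draw]
FD 3: (15.839,-0.839) -> (17.96,-2.96) [heading=315, draw]
PU: pen up
RT 60: heading 315 -> 255
LT 120: heading 255 -> 15
RT 120: heading 15 -> 255
LT 180: heading 255 -> 75
LT 120: heading 75 -> 195
FD 14.3: (17.96,-2.96) -> (4.147,-6.661) [heading=195, move]
Final: pos=(4.147,-6.661), heading=195, 2 segment(s) drawn
Segments drawn: 2

Answer: 2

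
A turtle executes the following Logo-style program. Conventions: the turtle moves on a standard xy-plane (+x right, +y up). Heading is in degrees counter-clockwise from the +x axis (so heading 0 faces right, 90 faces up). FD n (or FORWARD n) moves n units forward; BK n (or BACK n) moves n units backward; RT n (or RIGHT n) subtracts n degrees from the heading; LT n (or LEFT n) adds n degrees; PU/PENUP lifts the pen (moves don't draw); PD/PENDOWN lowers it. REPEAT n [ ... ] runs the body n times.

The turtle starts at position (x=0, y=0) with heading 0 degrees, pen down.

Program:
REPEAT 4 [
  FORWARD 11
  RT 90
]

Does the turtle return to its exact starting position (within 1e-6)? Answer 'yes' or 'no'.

Answer: yes

Derivation:
Executing turtle program step by step:
Start: pos=(0,0), heading=0, pen down
REPEAT 4 [
  -- iteration 1/4 --
  FD 11: (0,0) -> (11,0) [heading=0, draw]
  RT 90: heading 0 -> 270
  -- iteration 2/4 --
  FD 11: (11,0) -> (11,-11) [heading=270, draw]
  RT 90: heading 270 -> 180
  -- iteration 3/4 --
  FD 11: (11,-11) -> (0,-11) [heading=180, draw]
  RT 90: heading 180 -> 90
  -- iteration 4/4 --
  FD 11: (0,-11) -> (0,0) [heading=90, draw]
  RT 90: heading 90 -> 0
]
Final: pos=(0,0), heading=0, 4 segment(s) drawn

Start position: (0, 0)
Final position: (0, 0)
Distance = 0; < 1e-6 -> CLOSED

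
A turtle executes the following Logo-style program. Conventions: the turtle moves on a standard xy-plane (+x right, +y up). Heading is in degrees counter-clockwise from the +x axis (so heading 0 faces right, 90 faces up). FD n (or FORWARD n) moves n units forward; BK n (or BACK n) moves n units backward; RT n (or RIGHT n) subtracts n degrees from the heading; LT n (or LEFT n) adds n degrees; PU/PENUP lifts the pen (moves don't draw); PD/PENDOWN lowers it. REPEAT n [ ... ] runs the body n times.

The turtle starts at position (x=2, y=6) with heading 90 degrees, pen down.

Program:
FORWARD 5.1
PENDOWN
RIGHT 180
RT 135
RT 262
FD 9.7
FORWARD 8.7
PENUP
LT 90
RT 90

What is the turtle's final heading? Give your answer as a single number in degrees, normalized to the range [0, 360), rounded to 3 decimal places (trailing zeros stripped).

Answer: 233

Derivation:
Executing turtle program step by step:
Start: pos=(2,6), heading=90, pen down
FD 5.1: (2,6) -> (2,11.1) [heading=90, draw]
PD: pen down
RT 180: heading 90 -> 270
RT 135: heading 270 -> 135
RT 262: heading 135 -> 233
FD 9.7: (2,11.1) -> (-3.838,3.353) [heading=233, draw]
FD 8.7: (-3.838,3.353) -> (-9.073,-3.595) [heading=233, draw]
PU: pen up
LT 90: heading 233 -> 323
RT 90: heading 323 -> 233
Final: pos=(-9.073,-3.595), heading=233, 3 segment(s) drawn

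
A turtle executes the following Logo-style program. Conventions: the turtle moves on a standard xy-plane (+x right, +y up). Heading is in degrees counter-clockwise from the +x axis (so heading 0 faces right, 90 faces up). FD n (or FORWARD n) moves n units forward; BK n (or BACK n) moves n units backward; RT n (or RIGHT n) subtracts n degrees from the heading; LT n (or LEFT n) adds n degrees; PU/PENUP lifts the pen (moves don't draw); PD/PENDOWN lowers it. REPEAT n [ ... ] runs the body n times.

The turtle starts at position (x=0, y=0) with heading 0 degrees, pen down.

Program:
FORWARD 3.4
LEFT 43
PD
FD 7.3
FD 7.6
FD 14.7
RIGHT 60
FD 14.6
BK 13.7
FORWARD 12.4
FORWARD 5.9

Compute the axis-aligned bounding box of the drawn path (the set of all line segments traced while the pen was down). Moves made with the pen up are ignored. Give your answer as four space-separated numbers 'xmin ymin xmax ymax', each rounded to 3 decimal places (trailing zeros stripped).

Executing turtle program step by step:
Start: pos=(0,0), heading=0, pen down
FD 3.4: (0,0) -> (3.4,0) [heading=0, draw]
LT 43: heading 0 -> 43
PD: pen down
FD 7.3: (3.4,0) -> (8.739,4.979) [heading=43, draw]
FD 7.6: (8.739,4.979) -> (14.297,10.162) [heading=43, draw]
FD 14.7: (14.297,10.162) -> (25.048,20.187) [heading=43, draw]
RT 60: heading 43 -> 343
FD 14.6: (25.048,20.187) -> (39.01,15.919) [heading=343, draw]
BK 13.7: (39.01,15.919) -> (25.909,19.924) [heading=343, draw]
FD 12.4: (25.909,19.924) -> (37.767,16.299) [heading=343, draw]
FD 5.9: (37.767,16.299) -> (43.409,14.574) [heading=343, draw]
Final: pos=(43.409,14.574), heading=343, 8 segment(s) drawn

Segment endpoints: x in {0, 3.4, 8.739, 14.297, 25.048, 25.909, 37.767, 39.01, 43.409}, y in {0, 4.979, 10.162, 14.574, 15.919, 16.299, 19.924, 20.187}
xmin=0, ymin=0, xmax=43.409, ymax=20.187

Answer: 0 0 43.409 20.187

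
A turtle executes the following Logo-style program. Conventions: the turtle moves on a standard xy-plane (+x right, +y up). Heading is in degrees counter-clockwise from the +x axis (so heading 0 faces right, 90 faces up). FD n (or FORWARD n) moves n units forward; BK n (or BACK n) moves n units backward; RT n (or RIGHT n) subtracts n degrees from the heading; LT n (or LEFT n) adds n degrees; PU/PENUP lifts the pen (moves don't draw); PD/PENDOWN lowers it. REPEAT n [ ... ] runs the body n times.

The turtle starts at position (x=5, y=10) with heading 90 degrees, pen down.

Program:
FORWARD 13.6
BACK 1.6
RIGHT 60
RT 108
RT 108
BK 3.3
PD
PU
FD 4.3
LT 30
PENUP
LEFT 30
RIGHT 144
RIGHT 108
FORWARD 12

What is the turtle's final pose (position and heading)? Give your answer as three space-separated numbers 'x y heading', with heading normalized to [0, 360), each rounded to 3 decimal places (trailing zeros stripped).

Answer: 15.418 18.396 342

Derivation:
Executing turtle program step by step:
Start: pos=(5,10), heading=90, pen down
FD 13.6: (5,10) -> (5,23.6) [heading=90, draw]
BK 1.6: (5,23.6) -> (5,22) [heading=90, draw]
RT 60: heading 90 -> 30
RT 108: heading 30 -> 282
RT 108: heading 282 -> 174
BK 3.3: (5,22) -> (8.282,21.655) [heading=174, draw]
PD: pen down
PU: pen up
FD 4.3: (8.282,21.655) -> (4.005,22.105) [heading=174, move]
LT 30: heading 174 -> 204
PU: pen up
LT 30: heading 204 -> 234
RT 144: heading 234 -> 90
RT 108: heading 90 -> 342
FD 12: (4.005,22.105) -> (15.418,18.396) [heading=342, move]
Final: pos=(15.418,18.396), heading=342, 3 segment(s) drawn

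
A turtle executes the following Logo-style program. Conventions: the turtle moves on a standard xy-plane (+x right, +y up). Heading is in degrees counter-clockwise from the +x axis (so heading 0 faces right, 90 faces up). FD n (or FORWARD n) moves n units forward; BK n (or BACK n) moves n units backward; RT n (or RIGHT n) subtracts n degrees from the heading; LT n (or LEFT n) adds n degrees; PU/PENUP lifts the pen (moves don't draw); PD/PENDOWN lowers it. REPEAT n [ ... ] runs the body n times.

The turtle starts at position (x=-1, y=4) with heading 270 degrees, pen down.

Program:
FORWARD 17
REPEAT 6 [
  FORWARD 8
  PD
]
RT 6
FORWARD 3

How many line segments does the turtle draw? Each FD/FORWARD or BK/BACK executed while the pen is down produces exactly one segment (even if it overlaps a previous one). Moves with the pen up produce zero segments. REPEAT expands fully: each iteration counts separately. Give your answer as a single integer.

Executing turtle program step by step:
Start: pos=(-1,4), heading=270, pen down
FD 17: (-1,4) -> (-1,-13) [heading=270, draw]
REPEAT 6 [
  -- iteration 1/6 --
  FD 8: (-1,-13) -> (-1,-21) [heading=270, draw]
  PD: pen down
  -- iteration 2/6 --
  FD 8: (-1,-21) -> (-1,-29) [heading=270, draw]
  PD: pen down
  -- iteration 3/6 --
  FD 8: (-1,-29) -> (-1,-37) [heading=270, draw]
  PD: pen down
  -- iteration 4/6 --
  FD 8: (-1,-37) -> (-1,-45) [heading=270, draw]
  PD: pen down
  -- iteration 5/6 --
  FD 8: (-1,-45) -> (-1,-53) [heading=270, draw]
  PD: pen down
  -- iteration 6/6 --
  FD 8: (-1,-53) -> (-1,-61) [heading=270, draw]
  PD: pen down
]
RT 6: heading 270 -> 264
FD 3: (-1,-61) -> (-1.314,-63.984) [heading=264, draw]
Final: pos=(-1.314,-63.984), heading=264, 8 segment(s) drawn
Segments drawn: 8

Answer: 8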